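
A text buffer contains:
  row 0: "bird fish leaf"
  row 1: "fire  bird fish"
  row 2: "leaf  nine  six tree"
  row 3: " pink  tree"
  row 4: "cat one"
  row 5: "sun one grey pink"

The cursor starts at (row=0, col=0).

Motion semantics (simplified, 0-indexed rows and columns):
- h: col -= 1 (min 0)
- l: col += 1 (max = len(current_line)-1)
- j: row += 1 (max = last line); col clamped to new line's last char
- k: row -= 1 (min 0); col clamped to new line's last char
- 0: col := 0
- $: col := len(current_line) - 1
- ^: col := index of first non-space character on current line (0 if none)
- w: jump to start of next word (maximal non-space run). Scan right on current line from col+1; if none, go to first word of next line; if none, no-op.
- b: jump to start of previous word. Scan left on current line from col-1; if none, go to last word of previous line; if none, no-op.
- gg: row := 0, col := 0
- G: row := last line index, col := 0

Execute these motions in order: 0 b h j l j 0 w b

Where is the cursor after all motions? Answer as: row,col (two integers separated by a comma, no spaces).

Answer: 2,0

Derivation:
After 1 (0): row=0 col=0 char='b'
After 2 (b): row=0 col=0 char='b'
After 3 (h): row=0 col=0 char='b'
After 4 (j): row=1 col=0 char='f'
After 5 (l): row=1 col=1 char='i'
After 6 (j): row=2 col=1 char='e'
After 7 (0): row=2 col=0 char='l'
After 8 (w): row=2 col=6 char='n'
After 9 (b): row=2 col=0 char='l'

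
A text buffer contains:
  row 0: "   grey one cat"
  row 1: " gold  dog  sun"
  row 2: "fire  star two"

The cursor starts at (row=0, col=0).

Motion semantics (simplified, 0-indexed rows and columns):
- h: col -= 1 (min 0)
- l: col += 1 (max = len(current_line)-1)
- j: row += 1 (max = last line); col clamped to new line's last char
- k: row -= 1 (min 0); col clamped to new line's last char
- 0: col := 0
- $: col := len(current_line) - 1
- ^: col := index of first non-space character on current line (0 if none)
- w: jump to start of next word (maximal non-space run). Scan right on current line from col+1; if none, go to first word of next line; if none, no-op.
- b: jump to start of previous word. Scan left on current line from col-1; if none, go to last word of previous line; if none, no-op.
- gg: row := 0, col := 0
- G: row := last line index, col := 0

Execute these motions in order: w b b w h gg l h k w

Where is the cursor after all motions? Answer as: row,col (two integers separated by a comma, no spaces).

After 1 (w): row=0 col=3 char='g'
After 2 (b): row=0 col=3 char='g'
After 3 (b): row=0 col=3 char='g'
After 4 (w): row=0 col=8 char='o'
After 5 (h): row=0 col=7 char='_'
After 6 (gg): row=0 col=0 char='_'
After 7 (l): row=0 col=1 char='_'
After 8 (h): row=0 col=0 char='_'
After 9 (k): row=0 col=0 char='_'
After 10 (w): row=0 col=3 char='g'

Answer: 0,3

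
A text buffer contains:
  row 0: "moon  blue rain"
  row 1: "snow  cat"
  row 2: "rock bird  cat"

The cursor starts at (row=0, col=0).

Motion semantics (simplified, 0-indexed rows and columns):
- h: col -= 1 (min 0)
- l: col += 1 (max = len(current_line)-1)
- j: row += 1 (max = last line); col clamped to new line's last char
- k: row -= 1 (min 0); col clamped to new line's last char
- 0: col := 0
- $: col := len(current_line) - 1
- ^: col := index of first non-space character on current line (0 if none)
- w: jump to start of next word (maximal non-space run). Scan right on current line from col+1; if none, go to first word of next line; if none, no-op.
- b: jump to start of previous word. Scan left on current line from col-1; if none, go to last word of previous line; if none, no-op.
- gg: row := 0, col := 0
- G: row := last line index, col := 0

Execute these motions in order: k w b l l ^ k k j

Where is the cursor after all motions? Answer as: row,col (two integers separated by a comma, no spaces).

After 1 (k): row=0 col=0 char='m'
After 2 (w): row=0 col=6 char='b'
After 3 (b): row=0 col=0 char='m'
After 4 (l): row=0 col=1 char='o'
After 5 (l): row=0 col=2 char='o'
After 6 (^): row=0 col=0 char='m'
After 7 (k): row=0 col=0 char='m'
After 8 (k): row=0 col=0 char='m'
After 9 (j): row=1 col=0 char='s'

Answer: 1,0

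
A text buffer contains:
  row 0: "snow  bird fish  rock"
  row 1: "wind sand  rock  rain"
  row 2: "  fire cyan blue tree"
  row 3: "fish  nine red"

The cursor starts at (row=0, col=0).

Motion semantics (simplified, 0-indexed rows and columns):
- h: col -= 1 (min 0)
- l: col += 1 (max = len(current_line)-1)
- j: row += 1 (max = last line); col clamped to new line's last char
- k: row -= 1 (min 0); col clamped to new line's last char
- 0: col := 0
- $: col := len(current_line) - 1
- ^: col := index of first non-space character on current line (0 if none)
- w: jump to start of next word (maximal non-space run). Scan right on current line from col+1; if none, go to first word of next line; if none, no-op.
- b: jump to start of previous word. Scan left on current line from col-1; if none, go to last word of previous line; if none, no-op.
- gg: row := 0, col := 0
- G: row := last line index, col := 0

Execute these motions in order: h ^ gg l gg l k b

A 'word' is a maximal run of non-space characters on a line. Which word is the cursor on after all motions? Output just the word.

After 1 (h): row=0 col=0 char='s'
After 2 (^): row=0 col=0 char='s'
After 3 (gg): row=0 col=0 char='s'
After 4 (l): row=0 col=1 char='n'
After 5 (gg): row=0 col=0 char='s'
After 6 (l): row=0 col=1 char='n'
After 7 (k): row=0 col=1 char='n'
After 8 (b): row=0 col=0 char='s'

Answer: snow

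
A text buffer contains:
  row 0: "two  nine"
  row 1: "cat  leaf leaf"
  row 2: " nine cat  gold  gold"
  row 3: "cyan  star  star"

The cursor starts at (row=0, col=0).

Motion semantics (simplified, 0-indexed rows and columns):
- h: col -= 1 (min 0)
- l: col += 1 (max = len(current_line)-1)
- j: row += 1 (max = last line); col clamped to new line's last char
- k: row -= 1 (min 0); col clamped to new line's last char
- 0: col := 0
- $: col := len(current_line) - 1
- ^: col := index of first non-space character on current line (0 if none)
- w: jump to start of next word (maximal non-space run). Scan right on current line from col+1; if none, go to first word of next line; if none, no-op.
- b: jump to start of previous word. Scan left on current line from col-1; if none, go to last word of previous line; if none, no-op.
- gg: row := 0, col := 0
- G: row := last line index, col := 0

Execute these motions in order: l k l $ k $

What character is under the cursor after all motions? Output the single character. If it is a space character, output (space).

Answer: e

Derivation:
After 1 (l): row=0 col=1 char='w'
After 2 (k): row=0 col=1 char='w'
After 3 (l): row=0 col=2 char='o'
After 4 ($): row=0 col=8 char='e'
After 5 (k): row=0 col=8 char='e'
After 6 ($): row=0 col=8 char='e'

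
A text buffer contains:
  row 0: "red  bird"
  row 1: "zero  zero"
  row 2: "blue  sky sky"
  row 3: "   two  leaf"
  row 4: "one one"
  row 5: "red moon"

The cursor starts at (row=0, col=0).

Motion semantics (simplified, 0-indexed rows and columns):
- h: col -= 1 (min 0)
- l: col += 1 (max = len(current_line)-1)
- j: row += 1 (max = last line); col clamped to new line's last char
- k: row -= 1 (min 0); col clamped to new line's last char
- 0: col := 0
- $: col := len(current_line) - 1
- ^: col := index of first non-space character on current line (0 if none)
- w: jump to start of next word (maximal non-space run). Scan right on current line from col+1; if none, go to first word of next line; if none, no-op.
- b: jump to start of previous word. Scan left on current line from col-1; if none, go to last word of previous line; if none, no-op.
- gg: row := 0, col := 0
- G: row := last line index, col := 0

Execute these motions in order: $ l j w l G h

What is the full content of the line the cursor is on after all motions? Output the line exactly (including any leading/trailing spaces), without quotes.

After 1 ($): row=0 col=8 char='d'
After 2 (l): row=0 col=8 char='d'
After 3 (j): row=1 col=8 char='r'
After 4 (w): row=2 col=0 char='b'
After 5 (l): row=2 col=1 char='l'
After 6 (G): row=5 col=0 char='r'
After 7 (h): row=5 col=0 char='r'

Answer: red moon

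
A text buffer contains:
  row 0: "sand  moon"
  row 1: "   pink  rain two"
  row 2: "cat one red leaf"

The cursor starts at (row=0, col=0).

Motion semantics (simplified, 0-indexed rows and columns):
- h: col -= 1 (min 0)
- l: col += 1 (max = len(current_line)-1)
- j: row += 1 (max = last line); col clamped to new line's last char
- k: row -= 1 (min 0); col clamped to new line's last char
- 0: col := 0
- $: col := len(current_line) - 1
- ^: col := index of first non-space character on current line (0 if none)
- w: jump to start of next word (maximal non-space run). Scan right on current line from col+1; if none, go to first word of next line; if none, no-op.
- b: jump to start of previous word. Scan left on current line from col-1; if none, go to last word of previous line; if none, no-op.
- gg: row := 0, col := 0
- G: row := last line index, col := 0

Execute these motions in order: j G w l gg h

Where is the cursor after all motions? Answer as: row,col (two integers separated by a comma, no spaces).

Answer: 0,0

Derivation:
After 1 (j): row=1 col=0 char='_'
After 2 (G): row=2 col=0 char='c'
After 3 (w): row=2 col=4 char='o'
After 4 (l): row=2 col=5 char='n'
After 5 (gg): row=0 col=0 char='s'
After 6 (h): row=0 col=0 char='s'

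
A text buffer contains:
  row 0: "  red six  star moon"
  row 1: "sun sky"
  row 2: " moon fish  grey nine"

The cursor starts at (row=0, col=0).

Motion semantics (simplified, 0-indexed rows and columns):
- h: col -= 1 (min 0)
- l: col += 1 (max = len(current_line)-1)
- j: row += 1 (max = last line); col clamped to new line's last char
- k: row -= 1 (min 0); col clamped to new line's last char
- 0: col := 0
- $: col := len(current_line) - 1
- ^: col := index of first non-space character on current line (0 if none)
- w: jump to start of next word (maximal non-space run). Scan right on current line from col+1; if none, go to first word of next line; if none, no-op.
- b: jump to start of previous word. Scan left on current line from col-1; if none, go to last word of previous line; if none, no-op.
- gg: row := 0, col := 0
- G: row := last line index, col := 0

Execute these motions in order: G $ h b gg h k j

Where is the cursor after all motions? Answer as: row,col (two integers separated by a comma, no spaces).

After 1 (G): row=2 col=0 char='_'
After 2 ($): row=2 col=20 char='e'
After 3 (h): row=2 col=19 char='n'
After 4 (b): row=2 col=17 char='n'
After 5 (gg): row=0 col=0 char='_'
After 6 (h): row=0 col=0 char='_'
After 7 (k): row=0 col=0 char='_'
After 8 (j): row=1 col=0 char='s'

Answer: 1,0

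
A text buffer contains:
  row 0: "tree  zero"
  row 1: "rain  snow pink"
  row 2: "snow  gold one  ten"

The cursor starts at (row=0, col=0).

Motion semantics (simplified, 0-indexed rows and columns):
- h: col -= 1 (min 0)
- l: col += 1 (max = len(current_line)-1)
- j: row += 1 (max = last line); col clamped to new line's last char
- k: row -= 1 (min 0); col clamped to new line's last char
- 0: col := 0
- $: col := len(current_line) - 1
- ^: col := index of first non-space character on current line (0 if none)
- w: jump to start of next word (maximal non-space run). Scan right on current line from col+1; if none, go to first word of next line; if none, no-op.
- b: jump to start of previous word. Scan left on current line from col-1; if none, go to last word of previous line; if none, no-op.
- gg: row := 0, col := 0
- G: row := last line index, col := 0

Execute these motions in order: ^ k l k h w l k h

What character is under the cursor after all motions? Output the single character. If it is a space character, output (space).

After 1 (^): row=0 col=0 char='t'
After 2 (k): row=0 col=0 char='t'
After 3 (l): row=0 col=1 char='r'
After 4 (k): row=0 col=1 char='r'
After 5 (h): row=0 col=0 char='t'
After 6 (w): row=0 col=6 char='z'
After 7 (l): row=0 col=7 char='e'
After 8 (k): row=0 col=7 char='e'
After 9 (h): row=0 col=6 char='z'

Answer: z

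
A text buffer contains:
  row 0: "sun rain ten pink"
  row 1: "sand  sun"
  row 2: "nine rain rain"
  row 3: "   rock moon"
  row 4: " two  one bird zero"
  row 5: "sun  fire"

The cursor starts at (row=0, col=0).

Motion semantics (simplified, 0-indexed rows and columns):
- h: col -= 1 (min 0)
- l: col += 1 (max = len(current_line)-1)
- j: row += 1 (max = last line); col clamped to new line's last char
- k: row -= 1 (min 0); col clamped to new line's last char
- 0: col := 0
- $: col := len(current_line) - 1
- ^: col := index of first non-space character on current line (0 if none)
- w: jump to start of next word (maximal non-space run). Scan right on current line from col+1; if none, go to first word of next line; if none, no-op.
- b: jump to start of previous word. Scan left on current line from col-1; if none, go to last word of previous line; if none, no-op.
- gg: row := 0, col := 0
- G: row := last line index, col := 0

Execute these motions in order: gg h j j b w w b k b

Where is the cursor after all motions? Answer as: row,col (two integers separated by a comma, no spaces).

After 1 (gg): row=0 col=0 char='s'
After 2 (h): row=0 col=0 char='s'
After 3 (j): row=1 col=0 char='s'
After 4 (j): row=2 col=0 char='n'
After 5 (b): row=1 col=6 char='s'
After 6 (w): row=2 col=0 char='n'
After 7 (w): row=2 col=5 char='r'
After 8 (b): row=2 col=0 char='n'
After 9 (k): row=1 col=0 char='s'
After 10 (b): row=0 col=13 char='p'

Answer: 0,13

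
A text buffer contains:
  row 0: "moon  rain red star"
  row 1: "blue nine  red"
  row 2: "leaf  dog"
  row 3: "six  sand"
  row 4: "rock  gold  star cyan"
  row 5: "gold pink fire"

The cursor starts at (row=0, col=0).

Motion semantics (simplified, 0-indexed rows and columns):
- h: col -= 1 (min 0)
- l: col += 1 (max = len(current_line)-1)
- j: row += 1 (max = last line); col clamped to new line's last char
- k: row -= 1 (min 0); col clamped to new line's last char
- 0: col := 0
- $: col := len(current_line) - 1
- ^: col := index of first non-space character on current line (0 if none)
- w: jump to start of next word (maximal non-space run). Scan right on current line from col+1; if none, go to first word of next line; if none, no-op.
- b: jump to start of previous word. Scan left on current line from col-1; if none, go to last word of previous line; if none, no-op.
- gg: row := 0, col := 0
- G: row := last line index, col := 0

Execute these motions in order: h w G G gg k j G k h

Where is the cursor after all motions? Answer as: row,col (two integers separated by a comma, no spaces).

Answer: 4,0

Derivation:
After 1 (h): row=0 col=0 char='m'
After 2 (w): row=0 col=6 char='r'
After 3 (G): row=5 col=0 char='g'
After 4 (G): row=5 col=0 char='g'
After 5 (gg): row=0 col=0 char='m'
After 6 (k): row=0 col=0 char='m'
After 7 (j): row=1 col=0 char='b'
After 8 (G): row=5 col=0 char='g'
After 9 (k): row=4 col=0 char='r'
After 10 (h): row=4 col=0 char='r'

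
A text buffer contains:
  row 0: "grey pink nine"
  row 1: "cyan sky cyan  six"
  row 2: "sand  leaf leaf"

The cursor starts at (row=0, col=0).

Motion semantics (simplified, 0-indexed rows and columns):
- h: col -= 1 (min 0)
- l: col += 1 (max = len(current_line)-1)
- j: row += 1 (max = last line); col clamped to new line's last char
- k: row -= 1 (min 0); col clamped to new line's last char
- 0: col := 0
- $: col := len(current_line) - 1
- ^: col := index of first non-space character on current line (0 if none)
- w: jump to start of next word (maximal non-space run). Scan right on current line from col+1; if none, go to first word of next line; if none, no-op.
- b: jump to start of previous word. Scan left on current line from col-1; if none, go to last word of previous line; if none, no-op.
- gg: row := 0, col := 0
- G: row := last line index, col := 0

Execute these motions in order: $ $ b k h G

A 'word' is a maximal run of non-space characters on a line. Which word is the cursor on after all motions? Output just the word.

After 1 ($): row=0 col=13 char='e'
After 2 ($): row=0 col=13 char='e'
After 3 (b): row=0 col=10 char='n'
After 4 (k): row=0 col=10 char='n'
After 5 (h): row=0 col=9 char='_'
After 6 (G): row=2 col=0 char='s'

Answer: sand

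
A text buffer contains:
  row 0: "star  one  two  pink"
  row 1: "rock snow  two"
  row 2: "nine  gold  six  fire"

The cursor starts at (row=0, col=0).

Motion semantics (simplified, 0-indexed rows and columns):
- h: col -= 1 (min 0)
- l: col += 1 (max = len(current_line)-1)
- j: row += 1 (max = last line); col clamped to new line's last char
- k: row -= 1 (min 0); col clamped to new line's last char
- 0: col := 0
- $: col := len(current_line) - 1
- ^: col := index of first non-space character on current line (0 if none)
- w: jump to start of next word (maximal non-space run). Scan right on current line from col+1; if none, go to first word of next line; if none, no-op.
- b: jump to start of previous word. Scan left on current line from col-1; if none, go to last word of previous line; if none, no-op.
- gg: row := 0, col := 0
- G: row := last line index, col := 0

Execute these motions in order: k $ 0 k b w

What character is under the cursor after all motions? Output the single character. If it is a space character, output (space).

Answer: o

Derivation:
After 1 (k): row=0 col=0 char='s'
After 2 ($): row=0 col=19 char='k'
After 3 (0): row=0 col=0 char='s'
After 4 (k): row=0 col=0 char='s'
After 5 (b): row=0 col=0 char='s'
After 6 (w): row=0 col=6 char='o'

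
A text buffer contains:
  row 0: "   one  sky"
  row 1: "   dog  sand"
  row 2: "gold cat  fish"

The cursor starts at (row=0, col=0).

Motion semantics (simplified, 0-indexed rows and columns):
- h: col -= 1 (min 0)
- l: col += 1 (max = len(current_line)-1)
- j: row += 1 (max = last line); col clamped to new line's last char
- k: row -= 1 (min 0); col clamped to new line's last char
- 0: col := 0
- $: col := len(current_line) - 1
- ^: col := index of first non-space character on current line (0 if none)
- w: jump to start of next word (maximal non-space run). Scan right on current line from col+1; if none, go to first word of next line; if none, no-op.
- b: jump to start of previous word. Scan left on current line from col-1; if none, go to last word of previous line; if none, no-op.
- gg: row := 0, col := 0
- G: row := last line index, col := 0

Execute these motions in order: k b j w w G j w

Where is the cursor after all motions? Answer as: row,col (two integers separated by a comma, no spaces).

After 1 (k): row=0 col=0 char='_'
After 2 (b): row=0 col=0 char='_'
After 3 (j): row=1 col=0 char='_'
After 4 (w): row=1 col=3 char='d'
After 5 (w): row=1 col=8 char='s'
After 6 (G): row=2 col=0 char='g'
After 7 (j): row=2 col=0 char='g'
After 8 (w): row=2 col=5 char='c'

Answer: 2,5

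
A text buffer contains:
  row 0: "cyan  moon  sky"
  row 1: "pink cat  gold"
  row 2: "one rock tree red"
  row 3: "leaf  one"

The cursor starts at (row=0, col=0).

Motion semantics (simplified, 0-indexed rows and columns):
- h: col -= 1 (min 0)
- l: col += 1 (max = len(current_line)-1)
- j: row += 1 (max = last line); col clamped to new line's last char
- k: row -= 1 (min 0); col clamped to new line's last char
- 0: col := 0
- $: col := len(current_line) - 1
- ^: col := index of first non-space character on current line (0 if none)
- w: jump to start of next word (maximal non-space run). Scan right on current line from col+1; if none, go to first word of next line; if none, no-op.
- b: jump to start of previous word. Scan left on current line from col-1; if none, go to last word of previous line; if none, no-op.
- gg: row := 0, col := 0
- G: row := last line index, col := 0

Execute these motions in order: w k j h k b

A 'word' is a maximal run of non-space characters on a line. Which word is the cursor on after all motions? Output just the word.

Answer: cyan

Derivation:
After 1 (w): row=0 col=6 char='m'
After 2 (k): row=0 col=6 char='m'
After 3 (j): row=1 col=6 char='a'
After 4 (h): row=1 col=5 char='c'
After 5 (k): row=0 col=5 char='_'
After 6 (b): row=0 col=0 char='c'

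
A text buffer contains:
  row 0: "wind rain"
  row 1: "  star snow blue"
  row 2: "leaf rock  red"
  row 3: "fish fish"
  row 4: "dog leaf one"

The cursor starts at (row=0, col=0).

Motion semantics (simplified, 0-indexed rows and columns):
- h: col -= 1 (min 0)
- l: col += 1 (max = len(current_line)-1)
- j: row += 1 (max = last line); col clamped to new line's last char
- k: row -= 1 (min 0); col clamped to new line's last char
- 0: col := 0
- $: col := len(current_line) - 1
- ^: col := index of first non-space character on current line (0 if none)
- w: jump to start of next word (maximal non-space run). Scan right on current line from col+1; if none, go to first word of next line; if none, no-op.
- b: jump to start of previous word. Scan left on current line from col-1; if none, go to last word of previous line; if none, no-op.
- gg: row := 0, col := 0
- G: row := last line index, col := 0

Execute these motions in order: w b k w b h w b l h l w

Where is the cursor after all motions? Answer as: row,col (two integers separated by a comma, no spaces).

After 1 (w): row=0 col=5 char='r'
After 2 (b): row=0 col=0 char='w'
After 3 (k): row=0 col=0 char='w'
After 4 (w): row=0 col=5 char='r'
After 5 (b): row=0 col=0 char='w'
After 6 (h): row=0 col=0 char='w'
After 7 (w): row=0 col=5 char='r'
After 8 (b): row=0 col=0 char='w'
After 9 (l): row=0 col=1 char='i'
After 10 (h): row=0 col=0 char='w'
After 11 (l): row=0 col=1 char='i'
After 12 (w): row=0 col=5 char='r'

Answer: 0,5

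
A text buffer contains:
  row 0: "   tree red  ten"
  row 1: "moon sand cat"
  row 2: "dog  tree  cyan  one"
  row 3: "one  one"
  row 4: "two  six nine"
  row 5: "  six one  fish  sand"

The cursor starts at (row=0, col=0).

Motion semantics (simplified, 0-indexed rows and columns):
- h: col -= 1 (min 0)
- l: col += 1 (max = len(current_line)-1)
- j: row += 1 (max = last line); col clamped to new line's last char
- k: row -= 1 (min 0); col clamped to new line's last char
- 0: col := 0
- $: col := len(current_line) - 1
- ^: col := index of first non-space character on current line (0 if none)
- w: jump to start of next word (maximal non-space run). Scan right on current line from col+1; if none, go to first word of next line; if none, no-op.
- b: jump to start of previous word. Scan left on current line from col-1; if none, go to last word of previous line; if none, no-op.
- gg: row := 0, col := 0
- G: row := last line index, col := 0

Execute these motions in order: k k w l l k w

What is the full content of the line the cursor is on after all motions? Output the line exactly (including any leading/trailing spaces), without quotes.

After 1 (k): row=0 col=0 char='_'
After 2 (k): row=0 col=0 char='_'
After 3 (w): row=0 col=3 char='t'
After 4 (l): row=0 col=4 char='r'
After 5 (l): row=0 col=5 char='e'
After 6 (k): row=0 col=5 char='e'
After 7 (w): row=0 col=8 char='r'

Answer:    tree red  ten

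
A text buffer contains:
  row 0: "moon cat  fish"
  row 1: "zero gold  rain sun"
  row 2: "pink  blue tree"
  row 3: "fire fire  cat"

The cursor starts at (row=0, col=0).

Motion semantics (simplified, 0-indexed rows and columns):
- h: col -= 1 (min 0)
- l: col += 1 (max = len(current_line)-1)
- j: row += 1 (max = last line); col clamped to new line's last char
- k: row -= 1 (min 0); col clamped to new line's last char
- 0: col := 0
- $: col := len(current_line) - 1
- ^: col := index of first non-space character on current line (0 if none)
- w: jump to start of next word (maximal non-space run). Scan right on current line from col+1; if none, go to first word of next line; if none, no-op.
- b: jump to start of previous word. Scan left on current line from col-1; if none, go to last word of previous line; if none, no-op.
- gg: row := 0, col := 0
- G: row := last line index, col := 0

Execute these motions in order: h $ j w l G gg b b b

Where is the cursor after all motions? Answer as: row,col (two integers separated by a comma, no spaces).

Answer: 0,0

Derivation:
After 1 (h): row=0 col=0 char='m'
After 2 ($): row=0 col=13 char='h'
After 3 (j): row=1 col=13 char='i'
After 4 (w): row=1 col=16 char='s'
After 5 (l): row=1 col=17 char='u'
After 6 (G): row=3 col=0 char='f'
After 7 (gg): row=0 col=0 char='m'
After 8 (b): row=0 col=0 char='m'
After 9 (b): row=0 col=0 char='m'
After 10 (b): row=0 col=0 char='m'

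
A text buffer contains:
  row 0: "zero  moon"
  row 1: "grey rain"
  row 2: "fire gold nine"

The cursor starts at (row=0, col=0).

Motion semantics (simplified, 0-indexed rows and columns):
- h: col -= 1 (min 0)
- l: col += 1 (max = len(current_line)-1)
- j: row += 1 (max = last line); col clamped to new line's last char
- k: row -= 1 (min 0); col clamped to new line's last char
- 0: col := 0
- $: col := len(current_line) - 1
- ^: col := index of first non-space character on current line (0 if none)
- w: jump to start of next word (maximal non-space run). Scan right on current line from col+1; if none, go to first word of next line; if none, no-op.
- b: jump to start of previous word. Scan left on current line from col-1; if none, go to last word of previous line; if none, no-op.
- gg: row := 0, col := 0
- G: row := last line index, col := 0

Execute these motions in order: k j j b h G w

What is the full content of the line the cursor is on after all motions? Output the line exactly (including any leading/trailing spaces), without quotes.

After 1 (k): row=0 col=0 char='z'
After 2 (j): row=1 col=0 char='g'
After 3 (j): row=2 col=0 char='f'
After 4 (b): row=1 col=5 char='r'
After 5 (h): row=1 col=4 char='_'
After 6 (G): row=2 col=0 char='f'
After 7 (w): row=2 col=5 char='g'

Answer: fire gold nine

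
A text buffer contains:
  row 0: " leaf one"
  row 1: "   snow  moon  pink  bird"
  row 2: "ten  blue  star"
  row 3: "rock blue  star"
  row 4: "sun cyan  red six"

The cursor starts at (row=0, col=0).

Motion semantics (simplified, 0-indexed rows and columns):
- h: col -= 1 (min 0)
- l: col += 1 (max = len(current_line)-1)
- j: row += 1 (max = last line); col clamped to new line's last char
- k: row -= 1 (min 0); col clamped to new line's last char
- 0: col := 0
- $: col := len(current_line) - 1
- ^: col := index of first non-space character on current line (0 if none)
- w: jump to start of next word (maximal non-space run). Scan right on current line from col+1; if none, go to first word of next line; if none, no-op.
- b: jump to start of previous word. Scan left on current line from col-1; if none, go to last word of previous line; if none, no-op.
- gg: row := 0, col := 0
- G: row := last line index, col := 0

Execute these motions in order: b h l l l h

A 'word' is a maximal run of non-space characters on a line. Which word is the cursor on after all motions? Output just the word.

After 1 (b): row=0 col=0 char='_'
After 2 (h): row=0 col=0 char='_'
After 3 (l): row=0 col=1 char='l'
After 4 (l): row=0 col=2 char='e'
After 5 (l): row=0 col=3 char='a'
After 6 (h): row=0 col=2 char='e'

Answer: leaf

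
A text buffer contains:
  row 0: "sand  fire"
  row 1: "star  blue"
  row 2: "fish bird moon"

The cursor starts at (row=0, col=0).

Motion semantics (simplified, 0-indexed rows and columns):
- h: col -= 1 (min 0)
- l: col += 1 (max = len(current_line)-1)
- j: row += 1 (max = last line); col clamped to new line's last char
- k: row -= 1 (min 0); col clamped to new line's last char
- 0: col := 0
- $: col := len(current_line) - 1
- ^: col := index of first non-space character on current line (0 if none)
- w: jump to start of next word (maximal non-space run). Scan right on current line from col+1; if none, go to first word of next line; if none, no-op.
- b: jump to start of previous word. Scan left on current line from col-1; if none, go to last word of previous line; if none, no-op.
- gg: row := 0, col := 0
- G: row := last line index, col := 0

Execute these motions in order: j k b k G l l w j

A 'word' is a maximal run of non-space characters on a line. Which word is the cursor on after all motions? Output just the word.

Answer: bird

Derivation:
After 1 (j): row=1 col=0 char='s'
After 2 (k): row=0 col=0 char='s'
After 3 (b): row=0 col=0 char='s'
After 4 (k): row=0 col=0 char='s'
After 5 (G): row=2 col=0 char='f'
After 6 (l): row=2 col=1 char='i'
After 7 (l): row=2 col=2 char='s'
After 8 (w): row=2 col=5 char='b'
After 9 (j): row=2 col=5 char='b'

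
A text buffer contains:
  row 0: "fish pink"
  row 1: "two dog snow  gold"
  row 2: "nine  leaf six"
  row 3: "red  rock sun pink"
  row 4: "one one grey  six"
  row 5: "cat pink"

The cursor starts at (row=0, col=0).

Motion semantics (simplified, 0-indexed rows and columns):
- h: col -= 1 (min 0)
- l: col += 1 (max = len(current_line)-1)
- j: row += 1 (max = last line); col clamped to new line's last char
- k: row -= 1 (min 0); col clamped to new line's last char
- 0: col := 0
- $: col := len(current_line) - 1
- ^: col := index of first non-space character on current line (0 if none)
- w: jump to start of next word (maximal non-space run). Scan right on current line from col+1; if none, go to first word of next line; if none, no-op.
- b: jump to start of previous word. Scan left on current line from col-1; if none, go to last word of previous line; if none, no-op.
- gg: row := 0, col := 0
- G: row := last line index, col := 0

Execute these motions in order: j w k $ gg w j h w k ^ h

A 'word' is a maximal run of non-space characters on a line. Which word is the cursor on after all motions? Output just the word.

Answer: fish

Derivation:
After 1 (j): row=1 col=0 char='t'
After 2 (w): row=1 col=4 char='d'
After 3 (k): row=0 col=4 char='_'
After 4 ($): row=0 col=8 char='k'
After 5 (gg): row=0 col=0 char='f'
After 6 (w): row=0 col=5 char='p'
After 7 (j): row=1 col=5 char='o'
After 8 (h): row=1 col=4 char='d'
After 9 (w): row=1 col=8 char='s'
After 10 (k): row=0 col=8 char='k'
After 11 (^): row=0 col=0 char='f'
After 12 (h): row=0 col=0 char='f'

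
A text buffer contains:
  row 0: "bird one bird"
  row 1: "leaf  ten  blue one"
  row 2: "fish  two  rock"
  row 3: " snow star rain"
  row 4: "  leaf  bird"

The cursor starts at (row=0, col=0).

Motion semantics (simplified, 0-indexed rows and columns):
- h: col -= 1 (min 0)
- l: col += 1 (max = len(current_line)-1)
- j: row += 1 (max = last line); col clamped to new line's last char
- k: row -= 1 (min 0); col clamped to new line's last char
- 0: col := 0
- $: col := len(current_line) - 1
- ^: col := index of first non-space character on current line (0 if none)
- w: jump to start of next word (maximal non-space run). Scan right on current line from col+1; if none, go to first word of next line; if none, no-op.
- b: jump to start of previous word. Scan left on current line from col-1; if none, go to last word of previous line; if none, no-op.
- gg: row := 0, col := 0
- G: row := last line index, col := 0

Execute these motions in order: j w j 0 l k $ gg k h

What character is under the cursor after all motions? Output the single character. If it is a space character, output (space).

After 1 (j): row=1 col=0 char='l'
After 2 (w): row=1 col=6 char='t'
After 3 (j): row=2 col=6 char='t'
After 4 (0): row=2 col=0 char='f'
After 5 (l): row=2 col=1 char='i'
After 6 (k): row=1 col=1 char='e'
After 7 ($): row=1 col=18 char='e'
After 8 (gg): row=0 col=0 char='b'
After 9 (k): row=0 col=0 char='b'
After 10 (h): row=0 col=0 char='b'

Answer: b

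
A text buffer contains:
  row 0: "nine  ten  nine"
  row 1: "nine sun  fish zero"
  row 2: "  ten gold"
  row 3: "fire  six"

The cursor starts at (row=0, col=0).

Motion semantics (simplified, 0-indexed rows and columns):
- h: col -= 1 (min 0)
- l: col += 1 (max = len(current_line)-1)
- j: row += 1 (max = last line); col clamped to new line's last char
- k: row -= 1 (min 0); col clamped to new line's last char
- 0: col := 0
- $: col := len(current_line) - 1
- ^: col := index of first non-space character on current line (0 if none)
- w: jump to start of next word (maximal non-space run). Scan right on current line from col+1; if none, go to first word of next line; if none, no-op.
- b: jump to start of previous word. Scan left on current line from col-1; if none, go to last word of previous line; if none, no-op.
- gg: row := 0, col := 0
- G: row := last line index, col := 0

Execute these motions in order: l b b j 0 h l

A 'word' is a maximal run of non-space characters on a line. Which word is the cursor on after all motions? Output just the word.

After 1 (l): row=0 col=1 char='i'
After 2 (b): row=0 col=0 char='n'
After 3 (b): row=0 col=0 char='n'
After 4 (j): row=1 col=0 char='n'
After 5 (0): row=1 col=0 char='n'
After 6 (h): row=1 col=0 char='n'
After 7 (l): row=1 col=1 char='i'

Answer: nine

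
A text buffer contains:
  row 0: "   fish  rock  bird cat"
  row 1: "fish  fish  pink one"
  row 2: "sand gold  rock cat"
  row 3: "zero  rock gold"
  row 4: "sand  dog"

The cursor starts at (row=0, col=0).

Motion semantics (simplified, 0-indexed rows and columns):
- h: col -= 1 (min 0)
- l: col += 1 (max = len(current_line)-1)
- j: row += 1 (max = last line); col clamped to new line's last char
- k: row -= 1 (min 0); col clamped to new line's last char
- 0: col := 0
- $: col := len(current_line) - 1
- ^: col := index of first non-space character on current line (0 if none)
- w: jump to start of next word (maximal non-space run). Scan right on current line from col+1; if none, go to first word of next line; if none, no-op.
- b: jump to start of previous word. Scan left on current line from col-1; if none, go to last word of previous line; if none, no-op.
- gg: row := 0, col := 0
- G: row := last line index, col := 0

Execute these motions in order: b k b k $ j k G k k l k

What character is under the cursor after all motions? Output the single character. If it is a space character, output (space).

Answer: i

Derivation:
After 1 (b): row=0 col=0 char='_'
After 2 (k): row=0 col=0 char='_'
After 3 (b): row=0 col=0 char='_'
After 4 (k): row=0 col=0 char='_'
After 5 ($): row=0 col=22 char='t'
After 6 (j): row=1 col=19 char='e'
After 7 (k): row=0 col=19 char='_'
After 8 (G): row=4 col=0 char='s'
After 9 (k): row=3 col=0 char='z'
After 10 (k): row=2 col=0 char='s'
After 11 (l): row=2 col=1 char='a'
After 12 (k): row=1 col=1 char='i'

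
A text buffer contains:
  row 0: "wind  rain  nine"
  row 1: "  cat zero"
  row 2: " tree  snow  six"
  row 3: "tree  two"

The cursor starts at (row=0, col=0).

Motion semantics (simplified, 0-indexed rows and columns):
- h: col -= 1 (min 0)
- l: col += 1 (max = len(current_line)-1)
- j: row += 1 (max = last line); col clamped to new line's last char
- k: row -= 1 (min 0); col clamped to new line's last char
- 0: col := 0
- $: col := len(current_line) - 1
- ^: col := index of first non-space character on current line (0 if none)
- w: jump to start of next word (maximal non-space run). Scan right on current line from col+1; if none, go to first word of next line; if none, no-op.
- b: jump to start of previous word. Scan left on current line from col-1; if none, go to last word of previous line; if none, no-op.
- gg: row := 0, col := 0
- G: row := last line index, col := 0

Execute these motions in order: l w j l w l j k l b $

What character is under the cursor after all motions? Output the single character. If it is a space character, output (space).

Answer: x

Derivation:
After 1 (l): row=0 col=1 char='i'
After 2 (w): row=0 col=6 char='r'
After 3 (j): row=1 col=6 char='z'
After 4 (l): row=1 col=7 char='e'
After 5 (w): row=2 col=1 char='t'
After 6 (l): row=2 col=2 char='r'
After 7 (j): row=3 col=2 char='e'
After 8 (k): row=2 col=2 char='r'
After 9 (l): row=2 col=3 char='e'
After 10 (b): row=2 col=1 char='t'
After 11 ($): row=2 col=15 char='x'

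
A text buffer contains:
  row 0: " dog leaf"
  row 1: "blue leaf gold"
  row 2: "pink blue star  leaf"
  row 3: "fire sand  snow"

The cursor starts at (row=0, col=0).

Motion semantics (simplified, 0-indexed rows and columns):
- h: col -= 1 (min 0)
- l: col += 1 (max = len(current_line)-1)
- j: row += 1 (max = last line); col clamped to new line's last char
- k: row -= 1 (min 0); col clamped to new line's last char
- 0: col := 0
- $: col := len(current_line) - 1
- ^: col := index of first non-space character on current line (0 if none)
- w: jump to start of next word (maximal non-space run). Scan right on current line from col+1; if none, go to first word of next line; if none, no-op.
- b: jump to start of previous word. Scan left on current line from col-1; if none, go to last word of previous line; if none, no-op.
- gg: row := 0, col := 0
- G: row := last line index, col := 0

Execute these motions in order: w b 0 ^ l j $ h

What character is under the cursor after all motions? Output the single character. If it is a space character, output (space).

Answer: l

Derivation:
After 1 (w): row=0 col=1 char='d'
After 2 (b): row=0 col=1 char='d'
After 3 (0): row=0 col=0 char='_'
After 4 (^): row=0 col=1 char='d'
After 5 (l): row=0 col=2 char='o'
After 6 (j): row=1 col=2 char='u'
After 7 ($): row=1 col=13 char='d'
After 8 (h): row=1 col=12 char='l'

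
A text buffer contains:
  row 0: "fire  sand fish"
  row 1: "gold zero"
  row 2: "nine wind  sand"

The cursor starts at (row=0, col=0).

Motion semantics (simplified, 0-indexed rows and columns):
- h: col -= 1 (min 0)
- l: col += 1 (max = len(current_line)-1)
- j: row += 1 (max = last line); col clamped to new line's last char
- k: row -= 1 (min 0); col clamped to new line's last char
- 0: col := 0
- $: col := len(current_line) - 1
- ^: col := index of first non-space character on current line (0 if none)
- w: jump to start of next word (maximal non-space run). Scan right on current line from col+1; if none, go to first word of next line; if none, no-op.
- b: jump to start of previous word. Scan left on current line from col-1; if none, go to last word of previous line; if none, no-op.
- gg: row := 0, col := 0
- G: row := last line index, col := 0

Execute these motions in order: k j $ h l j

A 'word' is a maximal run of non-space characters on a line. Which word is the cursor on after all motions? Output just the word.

Answer: wind

Derivation:
After 1 (k): row=0 col=0 char='f'
After 2 (j): row=1 col=0 char='g'
After 3 ($): row=1 col=8 char='o'
After 4 (h): row=1 col=7 char='r'
After 5 (l): row=1 col=8 char='o'
After 6 (j): row=2 col=8 char='d'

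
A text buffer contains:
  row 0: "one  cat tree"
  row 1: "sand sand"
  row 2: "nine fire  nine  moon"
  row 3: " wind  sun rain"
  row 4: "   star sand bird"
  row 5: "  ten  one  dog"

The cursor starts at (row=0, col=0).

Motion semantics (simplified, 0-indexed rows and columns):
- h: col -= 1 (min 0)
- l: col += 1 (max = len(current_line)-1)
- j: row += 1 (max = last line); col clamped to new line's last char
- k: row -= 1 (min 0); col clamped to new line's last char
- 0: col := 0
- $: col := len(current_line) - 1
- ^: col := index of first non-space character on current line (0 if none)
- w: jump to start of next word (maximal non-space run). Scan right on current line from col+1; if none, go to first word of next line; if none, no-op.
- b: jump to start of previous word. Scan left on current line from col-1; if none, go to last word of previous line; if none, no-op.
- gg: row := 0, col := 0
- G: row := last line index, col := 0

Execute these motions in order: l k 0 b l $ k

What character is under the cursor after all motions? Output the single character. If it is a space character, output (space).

Answer: e

Derivation:
After 1 (l): row=0 col=1 char='n'
After 2 (k): row=0 col=1 char='n'
After 3 (0): row=0 col=0 char='o'
After 4 (b): row=0 col=0 char='o'
After 5 (l): row=0 col=1 char='n'
After 6 ($): row=0 col=12 char='e'
After 7 (k): row=0 col=12 char='e'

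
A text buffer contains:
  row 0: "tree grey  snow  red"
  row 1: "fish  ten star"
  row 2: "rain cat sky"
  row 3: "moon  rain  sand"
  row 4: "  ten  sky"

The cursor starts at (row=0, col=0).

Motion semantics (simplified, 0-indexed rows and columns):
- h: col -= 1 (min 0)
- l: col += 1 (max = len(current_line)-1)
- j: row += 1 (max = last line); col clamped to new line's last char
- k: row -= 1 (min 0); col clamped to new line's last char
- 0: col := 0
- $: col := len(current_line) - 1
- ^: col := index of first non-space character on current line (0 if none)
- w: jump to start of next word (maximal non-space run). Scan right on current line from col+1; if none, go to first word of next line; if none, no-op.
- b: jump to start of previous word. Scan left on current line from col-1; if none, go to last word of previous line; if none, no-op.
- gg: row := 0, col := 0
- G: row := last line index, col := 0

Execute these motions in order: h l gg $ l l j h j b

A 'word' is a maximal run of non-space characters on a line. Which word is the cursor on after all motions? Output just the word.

After 1 (h): row=0 col=0 char='t'
After 2 (l): row=0 col=1 char='r'
After 3 (gg): row=0 col=0 char='t'
After 4 ($): row=0 col=19 char='d'
After 5 (l): row=0 col=19 char='d'
After 6 (l): row=0 col=19 char='d'
After 7 (j): row=1 col=13 char='r'
After 8 (h): row=1 col=12 char='a'
After 9 (j): row=2 col=11 char='y'
After 10 (b): row=2 col=9 char='s'

Answer: sky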